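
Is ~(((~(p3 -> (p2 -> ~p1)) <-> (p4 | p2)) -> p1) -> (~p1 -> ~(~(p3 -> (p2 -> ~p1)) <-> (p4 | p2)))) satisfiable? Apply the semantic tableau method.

Unsatisfiable

Initial set: {~(((~(p3 -> (p2 -> ~p1)) <-> (p4 | p2)) -> p1) -> (~p1 -> ~(~(p3 -> (p2 -> ~p1)) <-> (p4 | p2))))}.
~(((~(p3 -> (p2 -> ~p1)) <-> (p4 | p2)) -> p1) -> (~p1 -> ~(~(p3 -> (p2 -> ~p1)) <-> (p4 | p2)))): α-rule — add ((~(p3 -> (p2 -> ~p1)) <-> (p4 | p2)) -> p1), ~(~p1 -> ~(~(p3 -> (p2 -> ~p1)) <-> (p4 | p2))).
~(~p1 -> ~(~(p3 -> (p2 -> ~p1)) <-> (p4 | p2))): α-rule — add ~p1, ~~(~(p3 -> (p2 -> ~p1)) <-> (p4 | p2)).
((~(p3 -> (p2 -> ~p1)) <-> (p4 | p2)) -> p1): β-rule — branch into ~(~(p3 -> (p2 -> ~p1)) <-> (p4 | p2))  //  p1.
  branch 1 (add ~(~(p3 -> (p2 -> ~p1)) <-> (p4 | p2))):
    ~~(~(p3 -> (p2 -> ~p1)) <-> (p4 | p2)): β-rule — branch into ~(p3 -> (p2 -> ~p1)), (p4 | p2)  //  ~~(p3 -> (p2 -> ~p1)), ~(p4 | p2).
      branch 1.1 (add ~(p3 -> (p2 -> ~p1)), (p4 | p2)):
        ~(p3 -> (p2 -> ~p1)): α-rule — add p3, ~(p2 -> ~p1).
        ~(p2 -> ~p1): α-rule — add p2, ~~p1.
        × closes — contains both p1 and ~p1.
      branch 1.2 (add ~~(p3 -> (p2 -> ~p1)), ~(p4 | p2)):
        ~(p4 | p2): α-rule — add ~p4, ~p2.
        ~(~(p3 -> (p2 -> ~p1)) <-> (p4 | p2)): β-rule — branch into ~(p3 -> (p2 -> ~p1)), ~(p4 | p2)  //  ~~(p3 -> (p2 -> ~p1)), (p4 | p2).
          branch 1.2.1 (add ~(p3 -> (p2 -> ~p1)), ~(p4 | p2)):
            ~(p3 -> (p2 -> ~p1)): α-rule — add p3, ~(p2 -> ~p1).
            ~(p4 | p2): α-rule — add ~p4, ~p2.
            ~(p2 -> ~p1): α-rule — add p2, ~~p1.
            × closes — contains both p2 and ~p2.
          branch 1.2.2 (add ~~(p3 -> (p2 -> ~p1)), (p4 | p2)):
            ~~(p3 -> (p2 -> ~p1)): β-rule — branch into ~p3  //  (p2 -> ~p1).
              branch 1.2.2.1 (add ~p3):
                ~~(p3 -> (p2 -> ~p1)): β-rule — branch into ~p3  //  (p2 -> ~p1).
                  branch 1.2.2.1.1 (add ~p3):
                    (p4 | p2): β-rule — branch into p4  //  p2.
                      branch 1.2.2.1.1.1 (add p4):
                        × closes — contains both p4 and ~p4.
                      branch 1.2.2.1.1.2 (add p2):
                        × closes — contains both p2 and ~p2.
                  branch 1.2.2.1.2 (add (p2 -> ~p1)):
                    (p4 | p2): β-rule — branch into p4  //  p2.
                      branch 1.2.2.1.2.1 (add p4):
                        × closes — contains both p4 and ~p4.
                      branch 1.2.2.1.2.2 (add p2):
                        × closes — contains both p2 and ~p2.
              branch 1.2.2.2 (add (p2 -> ~p1)):
                ~~(p3 -> (p2 -> ~p1)): β-rule — branch into ~p3  //  (p2 -> ~p1).
                  branch 1.2.2.2.1 (add ~p3):
                    (p4 | p2): β-rule — branch into p4  //  p2.
                      branch 1.2.2.2.1.1 (add p4):
                        × closes — contains both p4 and ~p4.
                      branch 1.2.2.2.1.2 (add p2):
                        × closes — contains both p2 and ~p2.
                  branch 1.2.2.2.2 (add (p2 -> ~p1)):
                    (p4 | p2): β-rule — branch into p4  //  p2.
                      branch 1.2.2.2.2.1 (add p4):
                        × closes — contains both p4 and ~p4.
                      branch 1.2.2.2.2.2 (add p2):
                        × closes — contains both p2 and ~p2.
  branch 2 (add p1):
    × closes — contains both p1 and ~p1.
All 11 branches close.
Every branch closed; the formula is unsatisfiable.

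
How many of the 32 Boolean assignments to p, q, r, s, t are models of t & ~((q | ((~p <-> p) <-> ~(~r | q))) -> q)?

Initial set: {(t & ~((q | ((~p <-> p) <-> ~(~r | q))) -> q))}.
(t & ~((q | ((~p <-> p) <-> ~(~r | q))) -> q)): α-rule — add t, ~((q | ((~p <-> p) <-> ~(~r | q))) -> q).
~((q | ((~p <-> p) <-> ~(~r | q))) -> q): α-rule — add (q | ((~p <-> p) <-> ~(~r | q))), ~q.
(q | ((~p <-> p) <-> ~(~r | q))): β-rule — branch into q  //  ((~p <-> p) <-> ~(~r | q)).
  branch 1 (add q):
    × closes — contains both q and ~q.
  branch 2 (add ((~p <-> p) <-> ~(~r | q))):
    ((~p <-> p) <-> ~(~r | q)): β-rule — branch into (~p <-> p), ~(~r | q)  //  ~(~p <-> p), ~~(~r | q).
      branch 2.1 (add (~p <-> p), ~(~r | q)):
        ~(~r | q): α-rule — add ~~r, ~q.
        (~p <-> p): β-rule — branch into ~p, p  //  ~~p, ~p.
          branch 2.1.1 (add ~p, p):
            × closes — contains both p and ~p.
          branch 2.1.2 (add ~~p, ~p):
            × closes — contains both p and ~p.
      branch 2.2 (add ~(~p <-> p), ~~(~r | q)):
        ~(~p <-> p): β-rule — branch into ~p, ~p  //  ~~p, p.
          branch 2.2.1 (add ~p, ~p):
            ~~(~r | q): β-rule — branch into ~r  //  q.
              branch 2.2.1.1 (add ~r):
                ○ open, literals {p=F, q=F, r=F, t=T}.
              branch 2.2.1.2 (add q):
                × closes — contains both q and ~q.
          branch 2.2.2 (add ~~p, p):
            ~~(~r | q): β-rule — branch into ~r  //  q.
              branch 2.2.2.1 (add ~r):
                ○ open, literals {p=T, q=F, r=F, t=T}.
              branch 2.2.2.2 (add q):
                × closes — contains both q and ~q.
5 branches closed, 2 open.
Each open branch fixes some atoms; the unmentioned ones are free. Counting distinct full assignments: branch {p=F, q=F, r=F, t=T} (s) contributes 2 new; branch {p=T, q=F, r=F, t=T} (s) contributes 2 new. Total: 4.

4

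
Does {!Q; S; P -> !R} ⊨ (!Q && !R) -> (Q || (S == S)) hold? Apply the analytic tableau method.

Initial set: {!Q; S; (P -> !R); !((!Q && !R) -> (Q || (S == S)))}.
!((!Q && !R) -> (Q || (S == S))): α-rule — add (!Q && !R), !(Q || (S == S)).
(!Q && !R): α-rule — add !Q, !R.
!(Q || (S == S)): α-rule — add !Q, !(S == S).
(P -> !R): β-rule — branch into !P  //  !R.
  branch 1 (add !P):
    !(S == S): β-rule — branch into S, !S  //  !S, S.
      branch 1.1 (add S, !S):
        × closes — contains both S and !S.
      branch 1.2 (add !S, S):
        × closes — contains both S and !S.
  branch 2 (add !R):
    !(S == S): β-rule — branch into S, !S  //  !S, S.
      branch 2.1 (add S, !S):
        × closes — contains both S and !S.
      branch 2.2 (add !S, S):
        × closes — contains both S and !S.
All 4 branches close.
Every branch closed, so the premises entail the conclusion.

Yes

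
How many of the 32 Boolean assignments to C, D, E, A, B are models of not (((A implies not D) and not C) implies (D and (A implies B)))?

Initial set: {not (((A implies not D) and not C) implies (D and (A implies B)))}.
not (((A implies not D) and not C) implies (D and (A implies B))): α-rule — add ((A implies not D) and not C), not (D and (A implies B)).
((A implies not D) and not C): α-rule — add (A implies not D), not C.
not (D and (A implies B)): β-rule — branch into not D  //  not (A implies B).
  branch 1 (add not D):
    (A implies not D): β-rule — branch into not A  //  not D.
      branch 1.1 (add not A):
        ○ open, literals {A=F, C=F, D=F}.
      branch 1.2 (add not D):
        ○ open, literals {C=F, D=F}.
  branch 2 (add not (A implies B)):
    not (A implies B): α-rule — add A, not B.
    (A implies not D): β-rule — branch into not A  //  not D.
      branch 2.1 (add not A):
        × closes — contains both A and not A.
      branch 2.2 (add not D):
        ○ open, literals {A=T, B=F, C=F, D=F}.
1 branch closed, 3 open.
Each open branch fixes some atoms; the unmentioned ones are free. Counting distinct full assignments: branch {A=F, C=F, D=F} (E, B) contributes 4 new; branch {C=F, D=F} (E, A, B) contributes 4 new; branch {A=T, B=F, C=F, D=F} (E) contributes 0 new. Total: 8.

8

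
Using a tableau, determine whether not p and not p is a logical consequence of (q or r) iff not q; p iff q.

Yes

Initial set: {T ((q or r) iff not q); T (p iff q); F (not p and not p)}.
T ((q or r) iff not q): β-rule — branch into T (q or r), T not q  //  F (q or r), F not q.
  branch 1 (add T (q or r), T not q):
    T (p iff q): β-rule — branch into T p, T q  //  F p, F q.
      branch 1.1 (add T p, T q):
        × closes — contains both q and not q.
      branch 1.2 (add F p, F q):
        F (not p and not p): β-rule — branch into F not p  //  F not p.
          branch 1.2.1 (add F not p):
            × closes — contains both p and not p.
          branch 1.2.2 (add F not p):
            × closes — contains both p and not p.
  branch 2 (add F (q or r), F not q):
    F (q or r): α-rule — add F q, F r.
    × closes — contains both q and not q.
All 4 branches close.
Every branch closed, so the premises entail the conclusion.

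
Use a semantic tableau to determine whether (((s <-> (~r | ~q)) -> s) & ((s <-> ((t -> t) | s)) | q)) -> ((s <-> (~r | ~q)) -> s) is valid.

Valid

Assume the negation and expand:
Initial set: {F ((((s <-> (~r | ~q)) -> s) & ((s <-> ((t -> t) | s)) | q)) -> ((s <-> (~r | ~q)) -> s))}.
F ((((s <-> (~r | ~q)) -> s) & ((s <-> ((t -> t) | s)) | q)) -> ((s <-> (~r | ~q)) -> s)): α-rule — add T (((s <-> (~r | ~q)) -> s) & ((s <-> ((t -> t) | s)) | q)), F ((s <-> (~r | ~q)) -> s).
T (((s <-> (~r | ~q)) -> s) & ((s <-> ((t -> t) | s)) | q)): α-rule — add T ((s <-> (~r | ~q)) -> s), T ((s <-> ((t -> t) | s)) | q).
F ((s <-> (~r | ~q)) -> s): α-rule — add T (s <-> (~r | ~q)), F s.
T ((s <-> (~r | ~q)) -> s): β-rule — branch into F (s <-> (~r | ~q))  //  T s.
  branch 1 (add F (s <-> (~r | ~q))):
    T ((s <-> ((t -> t) | s)) | q): β-rule — branch into T (s <-> ((t -> t) | s))  //  T q.
      branch 1.1 (add T (s <-> ((t -> t) | s))):
        T (s <-> (~r | ~q)): β-rule — branch into T s, T (~r | ~q)  //  F s, F (~r | ~q).
          branch 1.1.1 (add T s, T (~r | ~q)):
            × closes — contains both s and ~s.
          branch 1.1.2 (add F s, F (~r | ~q)):
            F (~r | ~q): α-rule — add F ~r, F ~q.
            F (s <-> (~r | ~q)): β-rule — branch into T s, F (~r | ~q)  //  F s, T (~r | ~q).
              branch 1.1.2.1 (add T s, F (~r | ~q)):
                × closes — contains both s and ~s.
              branch 1.1.2.2 (add F s, T (~r | ~q)):
                T (s <-> ((t -> t) | s)): β-rule — branch into T s, T ((t -> t) | s)  //  F s, F ((t -> t) | s).
                  branch 1.1.2.2.1 (add T s, T ((t -> t) | s)):
                    × closes — contains both s and ~s.
                  branch 1.1.2.2.2 (add F s, F ((t -> t) | s)):
                    F ((t -> t) | s): α-rule — add F (t -> t), F s.
                    F (t -> t): α-rule — add T t, F t.
                    × closes — contains both t and ~t.
      branch 1.2 (add T q):
        T (s <-> (~r | ~q)): β-rule — branch into T s, T (~r | ~q)  //  F s, F (~r | ~q).
          branch 1.2.1 (add T s, T (~r | ~q)):
            × closes — contains both s and ~s.
          branch 1.2.2 (add F s, F (~r | ~q)):
            F (~r | ~q): α-rule — add F ~r, F ~q.
            F (s <-> (~r | ~q)): β-rule — branch into T s, F (~r | ~q)  //  F s, T (~r | ~q).
              branch 1.2.2.1 (add T s, F (~r | ~q)):
                × closes — contains both s and ~s.
              branch 1.2.2.2 (add F s, T (~r | ~q)):
                T (~r | ~q): β-rule — branch into T ~r  //  T ~q.
                  branch 1.2.2.2.1 (add T ~r):
                    × closes — contains both r and ~r.
                  branch 1.2.2.2.2 (add T ~q):
                    × closes — contains both q and ~q.
  branch 2 (add T s):
    × closes — contains both s and ~s.
All 9 branches close.
Every branch closed, so the negation is unsatisfiable and the formula is valid.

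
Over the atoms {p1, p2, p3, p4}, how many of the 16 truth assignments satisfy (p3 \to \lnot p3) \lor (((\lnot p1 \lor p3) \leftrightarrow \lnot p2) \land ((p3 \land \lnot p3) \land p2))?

8

Initial set: {((p3 \to \lnot p3) \lor (((\lnot p1 \lor p3) \leftrightarrow \lnot p2) \land ((p3 \land \lnot p3) \land p2)))}.
((p3 \to \lnot p3) \lor (((\lnot p1 \lor p3) \leftrightarrow \lnot p2) \land ((p3 \land \lnot p3) \land p2))): β-rule — branch into (p3 \to \lnot p3)  //  (((\lnot p1 \lor p3) \leftrightarrow \lnot p2) \land ((p3 \land \lnot p3) \land p2)).
  branch 1 (add (p3 \to \lnot p3)):
    (p3 \to \lnot p3): β-rule — branch into \lnot p3  //  \lnot p3.
      branch 1.1 (add \lnot p3):
        ○ open, literals {p3=0}.
      branch 1.2 (add \lnot p3):
        ○ open, literals {p3=0}.
  branch 2 (add (((\lnot p1 \lor p3) \leftrightarrow \lnot p2) \land ((p3 \land \lnot p3) \land p2))):
    (((\lnot p1 \lor p3) \leftrightarrow \lnot p2) \land ((p3 \land \lnot p3) \land p2)): α-rule — add ((\lnot p1 \lor p3) \leftrightarrow \lnot p2), ((p3 \land \lnot p3) \land p2).
    ((p3 \land \lnot p3) \land p2): α-rule — add (p3 \land \lnot p3), p2.
    (p3 \land \lnot p3): α-rule — add p3, \lnot p3.
    × closes — contains both p3 and \lnot p3.
1 branch closed, 2 open.
Each open branch fixes some atoms; the unmentioned ones are free. Counting distinct full assignments: branch {p3=0} (p1, p2, p4) contributes 8 new; branch {p3=0} (p1, p2, p4) contributes 0 new. Total: 8.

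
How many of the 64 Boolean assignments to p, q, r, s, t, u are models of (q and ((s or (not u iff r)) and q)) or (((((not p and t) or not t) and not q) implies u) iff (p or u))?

Initial set: {((q and ((s or (not u iff r)) and q)) or (((((not p and t) or not t) and not q) implies u) iff (p or u)))}.
((q and ((s or (not u iff r)) and q)) or (((((not p and t) or not t) and not q) implies u) iff (p or u))): β-rule — branch into (q and ((s or (not u iff r)) and q))  //  (((((not p and t) or not t) and not q) implies u) iff (p or u)).
  branch 1 (add (q and ((s or (not u iff r)) and q))):
    (q and ((s or (not u iff r)) and q)): α-rule — add q, ((s or (not u iff r)) and q).
    ((s or (not u iff r)) and q): α-rule — add (s or (not u iff r)), q.
    (s or (not u iff r)): β-rule — branch into s  //  (not u iff r).
      branch 1.1 (add s):
        ○ open, literals {q=T, s=T}.
      branch 1.2 (add (not u iff r)):
        (not u iff r): β-rule — branch into not u, r  //  not not u, not r.
          branch 1.2.1 (add not u, r):
            ○ open, literals {q=T, r=T, u=F}.
          branch 1.2.2 (add not not u, not r):
            ○ open, literals {q=T, r=F, u=T}.
  branch 2 (add (((((not p and t) or not t) and not q) implies u) iff (p or u))):
    (((((not p and t) or not t) and not q) implies u) iff (p or u)): β-rule — branch into ((((not p and t) or not t) and not q) implies u), (p or u)  //  not ((((not p and t) or not t) and not q) implies u), not (p or u).
      branch 2.1 (add ((((not p and t) or not t) and not q) implies u), (p or u)):
        ((((not p and t) or not t) and not q) implies u): β-rule — branch into not (((not p and t) or not t) and not q)  //  u.
          branch 2.1.1 (add not (((not p and t) or not t) and not q)):
            (p or u): β-rule — branch into p  //  u.
              branch 2.1.1.1 (add p):
                not (((not p and t) or not t) and not q): β-rule — branch into not ((not p and t) or not t)  //  not not q.
                  branch 2.1.1.1.1 (add not ((not p and t) or not t)):
                    not ((not p and t) or not t): α-rule — add not (not p and t), not not t.
                    not (not p and t): β-rule — branch into not not p  //  not t.
                      branch 2.1.1.1.1.1 (add not not p):
                        ○ open, literals {p=T, t=T}.
                      branch 2.1.1.1.1.2 (add not t):
                        × closes — contains both t and not t.
                  branch 2.1.1.1.2 (add not not q):
                    ○ open, literals {p=T, q=T}.
              branch 2.1.1.2 (add u):
                not (((not p and t) or not t) and not q): β-rule — branch into not ((not p and t) or not t)  //  not not q.
                  branch 2.1.1.2.1 (add not ((not p and t) or not t)):
                    not ((not p and t) or not t): α-rule — add not (not p and t), not not t.
                    not (not p and t): β-rule — branch into not not p  //  not t.
                      branch 2.1.1.2.1.1 (add not not p):
                        ○ open, literals {p=T, t=T, u=T}.
                      branch 2.1.1.2.1.2 (add not t):
                        × closes — contains both t and not t.
                  branch 2.1.1.2.2 (add not not q):
                    ○ open, literals {q=T, u=T}.
          branch 2.1.2 (add u):
            (p or u): β-rule — branch into p  //  u.
              branch 2.1.2.1 (add p):
                ○ open, literals {p=T, u=T}.
              branch 2.1.2.2 (add u):
                ○ open, literals {u=T}.
      branch 2.2 (add not ((((not p and t) or not t) and not q) implies u), not (p or u)):
        not ((((not p and t) or not t) and not q) implies u): α-rule — add (((not p and t) or not t) and not q), not u.
        not (p or u): α-rule — add not p, not u.
        (((not p and t) or not t) and not q): α-rule — add ((not p and t) or not t), not q.
        ((not p and t) or not t): β-rule — branch into (not p and t)  //  not t.
          branch 2.2.1 (add (not p and t)):
            (not p and t): α-rule — add not p, t.
            ○ open, literals {p=F, q=F, t=T, u=F}.
          branch 2.2.2 (add not t):
            ○ open, literals {p=F, q=F, t=F, u=F}.
2 branches closed, 11 open.
Each open branch fixes some atoms; the unmentioned ones are free. Counting distinct full assignments: branch {q=T, s=T} (p, r, t, u) contributes 16 new; branch {q=T, r=T, u=F} (p, s, t) contributes 4 new; branch {q=T, r=F, u=T} (p, s, t) contributes 4 new; branch {p=T, t=T} (q, r, s, u) contributes 10 new; branch {p=T, q=T} (r, s, t, u) contributes 2 new; branch {p=T, t=T, u=T} (q, r, s) contributes 0 new; branch {q=T, u=T} (p, r, s, t) contributes 2 new; branch {p=T, u=T} (q, r, s, t) contributes 4 new; branch {u=T} (p, q, r, s, t) contributes 8 new; branch {p=F, q=F, t=T, u=F} (r, s) contributes 4 new; branch {p=F, q=F, t=F, u=F} (r, s) contributes 4 new. Total: 58.

58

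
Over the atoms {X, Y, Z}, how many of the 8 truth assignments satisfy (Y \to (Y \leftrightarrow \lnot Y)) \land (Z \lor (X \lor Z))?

3

Initial set: {((Y \to (Y \leftrightarrow \lnot Y)) \land (Z \lor (X \lor Z)))}.
((Y \to (Y \leftrightarrow \lnot Y)) \land (Z \lor (X \lor Z))): α-rule — add (Y \to (Y \leftrightarrow \lnot Y)), (Z \lor (X \lor Z)).
(Y \to (Y \leftrightarrow \lnot Y)): β-rule — branch into \lnot Y  //  (Y \leftrightarrow \lnot Y).
  branch 1 (add \lnot Y):
    (Z \lor (X \lor Z)): β-rule — branch into Z  //  (X \lor Z).
      branch 1.1 (add Z):
        ○ open, literals {Y=F, Z=T}.
      branch 1.2 (add (X \lor Z)):
        (X \lor Z): β-rule — branch into X  //  Z.
          branch 1.2.1 (add X):
            ○ open, literals {X=T, Y=F}.
          branch 1.2.2 (add Z):
            ○ open, literals {Y=F, Z=T}.
  branch 2 (add (Y \leftrightarrow \lnot Y)):
    (Z \lor (X \lor Z)): β-rule — branch into Z  //  (X \lor Z).
      branch 2.1 (add Z):
        (Y \leftrightarrow \lnot Y): β-rule — branch into Y, \lnot Y  //  \lnot Y, \lnot \lnot Y.
          branch 2.1.1 (add Y, \lnot Y):
            × closes — contains both Y and \lnot Y.
          branch 2.1.2 (add \lnot Y, \lnot \lnot Y):
            × closes — contains both Y and \lnot Y.
      branch 2.2 (add (X \lor Z)):
        (Y \leftrightarrow \lnot Y): β-rule — branch into Y, \lnot Y  //  \lnot Y, \lnot \lnot Y.
          branch 2.2.1 (add Y, \lnot Y):
            × closes — contains both Y and \lnot Y.
          branch 2.2.2 (add \lnot Y, \lnot \lnot Y):
            × closes — contains both Y and \lnot Y.
4 branches closed, 3 open.
Each open branch fixes some atoms; the unmentioned ones are free. Counting distinct full assignments: branch {Y=F, Z=T} (X) contributes 2 new; branch {X=T, Y=F} (Z) contributes 1 new; branch {Y=F, Z=T} (X) contributes 0 new. Total: 3.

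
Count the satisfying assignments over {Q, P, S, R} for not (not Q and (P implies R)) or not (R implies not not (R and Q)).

14

Initial set: {(not (not Q and (P implies R)) or not (R implies not not (R and Q)))}.
(not (not Q and (P implies R)) or not (R implies not not (R and Q))): β-rule — branch into not (not Q and (P implies R))  //  not (R implies not not (R and Q)).
  branch 1 (add not (not Q and (P implies R))):
    not (not Q and (P implies R)): β-rule — branch into not not Q  //  not (P implies R).
      branch 1.1 (add not not Q):
        ○ open, literals {Q=1}.
      branch 1.2 (add not (P implies R)):
        not (P implies R): α-rule — add P, not R.
        ○ open, literals {P=1, R=0}.
  branch 2 (add not (R implies not not (R and Q))):
    not (R implies not not (R and Q)): α-rule — add R, not not not (R and Q).
    not not not (R and Q): drop double negation, giving not (R and Q).
    not (R and Q): β-rule — branch into not R  //  not Q.
      branch 2.1 (add not R):
        × closes — contains both R and not R.
      branch 2.2 (add not Q):
        ○ open, literals {Q=0, R=1}.
1 branch closed, 3 open.
Each open branch fixes some atoms; the unmentioned ones are free. Counting distinct full assignments: branch {Q=1} (P, S, R) contributes 8 new; branch {P=1, R=0} (Q, S) contributes 2 new; branch {Q=0, R=1} (P, S) contributes 4 new. Total: 14.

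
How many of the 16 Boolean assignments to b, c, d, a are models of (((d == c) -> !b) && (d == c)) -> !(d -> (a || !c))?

Initial set: {((((d == c) -> !b) && (d == c)) -> !(d -> (a || !c)))}.
((((d == c) -> !b) && (d == c)) -> !(d -> (a || !c))): β-rule — branch into !(((d == c) -> !b) && (d == c))  //  !(d -> (a || !c)).
  branch 1 (add !(((d == c) -> !b) && (d == c))):
    !(((d == c) -> !b) && (d == c)): β-rule — branch into !((d == c) -> !b)  //  !(d == c).
      branch 1.1 (add !((d == c) -> !b)):
        !((d == c) -> !b): α-rule — add (d == c), !!b.
        (d == c): β-rule — branch into d, c  //  !d, !c.
          branch 1.1.1 (add d, c):
            ○ open, literals {b=true, c=true, d=true}.
          branch 1.1.2 (add !d, !c):
            ○ open, literals {b=true, c=false, d=false}.
      branch 1.2 (add !(d == c)):
        !(d == c): β-rule — branch into d, !c  //  !d, c.
          branch 1.2.1 (add d, !c):
            ○ open, literals {c=false, d=true}.
          branch 1.2.2 (add !d, c):
            ○ open, literals {c=true, d=false}.
  branch 2 (add !(d -> (a || !c))):
    !(d -> (a || !c)): α-rule — add d, !(a || !c).
    !(a || !c): α-rule — add !a, !!c.
    ○ open, literals {a=false, c=true, d=true}.
0 branches closed, 5 open.
Each open branch fixes some atoms; the unmentioned ones are free. Counting distinct full assignments: branch {b=true, c=true, d=true} (a) contributes 2 new; branch {b=true, c=false, d=false} (a) contributes 2 new; branch {c=false, d=true} (b, a) contributes 4 new; branch {c=true, d=false} (b, a) contributes 4 new; branch {a=false, c=true, d=true} (b) contributes 1 new. Total: 13.

13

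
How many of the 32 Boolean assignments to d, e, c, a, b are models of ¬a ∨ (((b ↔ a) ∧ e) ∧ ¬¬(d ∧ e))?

Initial set: {(¬a ∨ (((b ↔ a) ∧ e) ∧ ¬¬(d ∧ e)))}.
(¬a ∨ (((b ↔ a) ∧ e) ∧ ¬¬(d ∧ e))): β-rule — branch into ¬a  //  (((b ↔ a) ∧ e) ∧ ¬¬(d ∧ e)).
  branch 1 (add ¬a):
    ○ open, literals {a=false}.
  branch 2 (add (((b ↔ a) ∧ e) ∧ ¬¬(d ∧ e))):
    (((b ↔ a) ∧ e) ∧ ¬¬(d ∧ e)): α-rule — add ((b ↔ a) ∧ e), ¬¬(d ∧ e).
    ((b ↔ a) ∧ e): α-rule — add (b ↔ a), e.
    ¬¬(d ∧ e): drop double negation, giving (d ∧ e).
    (d ∧ e): α-rule — add d, e.
    (b ↔ a): β-rule — branch into b, a  //  ¬b, ¬a.
      branch 2.1 (add b, a):
        ○ open, literals {a=true, b=true, d=true, e=true}.
      branch 2.2 (add ¬b, ¬a):
        ○ open, literals {a=false, b=false, d=true, e=true}.
0 branches closed, 3 open.
Each open branch fixes some atoms; the unmentioned ones are free. Counting distinct full assignments: branch {a=false} (d, e, c, b) contributes 16 new; branch {a=true, b=true, d=true, e=true} (c) contributes 2 new; branch {a=false, b=false, d=true, e=true} (c) contributes 0 new. Total: 18.

18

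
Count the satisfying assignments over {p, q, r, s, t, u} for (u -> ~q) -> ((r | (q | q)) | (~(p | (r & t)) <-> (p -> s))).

Initial set: {((u -> ~q) -> ((r | (q | q)) | (~(p | (r & t)) <-> (p -> s))))}.
((u -> ~q) -> ((r | (q | q)) | (~(p | (r & t)) <-> (p -> s)))): β-rule — branch into ~(u -> ~q)  //  ((r | (q | q)) | (~(p | (r & t)) <-> (p -> s))).
  branch 1 (add ~(u -> ~q)):
    ~(u -> ~q): α-rule — add u, ~~q.
    ○ open, literals {q=T, u=T}.
  branch 2 (add ((r | (q | q)) | (~(p | (r & t)) <-> (p -> s)))):
    ((r | (q | q)) | (~(p | (r & t)) <-> (p -> s))): β-rule — branch into (r | (q | q))  //  (~(p | (r & t)) <-> (p -> s)).
      branch 2.1 (add (r | (q | q))):
        (r | (q | q)): β-rule — branch into r  //  (q | q).
          branch 2.1.1 (add r):
            ○ open, literals {r=T}.
          branch 2.1.2 (add (q | q)):
            (q | q): β-rule — branch into q  //  q.
              branch 2.1.2.1 (add q):
                ○ open, literals {q=T}.
              branch 2.1.2.2 (add q):
                ○ open, literals {q=T}.
      branch 2.2 (add (~(p | (r & t)) <-> (p -> s))):
        (~(p | (r & t)) <-> (p -> s)): β-rule — branch into ~(p | (r & t)), (p -> s)  //  ~~(p | (r & t)), ~(p -> s).
          branch 2.2.1 (add ~(p | (r & t)), (p -> s)):
            ~(p | (r & t)): α-rule — add ~p, ~(r & t).
            (p -> s): β-rule — branch into ~p  //  s.
              branch 2.2.1.1 (add ~p):
                ~(r & t): β-rule — branch into ~r  //  ~t.
                  branch 2.2.1.1.1 (add ~r):
                    ○ open, literals {p=F, r=F}.
                  branch 2.2.1.1.2 (add ~t):
                    ○ open, literals {p=F, t=F}.
              branch 2.2.1.2 (add s):
                ~(r & t): β-rule — branch into ~r  //  ~t.
                  branch 2.2.1.2.1 (add ~r):
                    ○ open, literals {p=F, r=F, s=T}.
                  branch 2.2.1.2.2 (add ~t):
                    ○ open, literals {p=F, s=T, t=F}.
          branch 2.2.2 (add ~~(p | (r & t)), ~(p -> s)):
            ~(p -> s): α-rule — add p, ~s.
            ~~(p | (r & t)): β-rule — branch into p  //  (r & t).
              branch 2.2.2.1 (add p):
                ○ open, literals {p=T, s=F}.
              branch 2.2.2.2 (add (r & t)):
                (r & t): α-rule — add r, t.
                ○ open, literals {p=T, r=T, s=F, t=T}.
0 branches closed, 10 open.
Each open branch fixes some atoms; the unmentioned ones are free. Counting distinct full assignments: branch {q=T, u=T} (p, r, s, t) contributes 16 new; branch {r=T} (p, q, s, t, u) contributes 24 new; branch {q=T} (p, r, s, t, u) contributes 8 new; branch {q=T} (p, r, s, t, u) contributes 0 new; branch {p=F, r=F} (q, s, t, u) contributes 8 new; branch {p=F, t=F} (q, r, s, u) contributes 0 new; branch {p=F, r=F, s=T} (q, t, u) contributes 0 new; branch {p=F, s=T, t=F} (q, r, u) contributes 0 new; branch {p=T, s=F} (q, r, t, u) contributes 4 new; branch {p=T, r=T, s=F, t=T} (q, u) contributes 0 new. Total: 60.

60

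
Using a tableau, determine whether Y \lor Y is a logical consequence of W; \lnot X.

Initial set: {T W; T \lnot X; F (Y \lor Y)}.
F (Y \lor Y): α-rule — add F Y, F Y.
○ open, literals {W=1, X=0, Y=0}.
0 branches closed, 1 open.
An open branch gives a countermodel: W=1, X=0, Y=0 (unmentioned atoms arbitrary); the premises hold there but the conclusion fails.

No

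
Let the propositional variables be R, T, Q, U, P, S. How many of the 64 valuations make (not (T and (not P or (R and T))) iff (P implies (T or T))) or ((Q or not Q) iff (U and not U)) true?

Initial set: {((not (T and (not P or (R and T))) iff (P implies (T or T))) or ((Q or not Q) iff (U and not U)))}.
((not (T and (not P or (R and T))) iff (P implies (T or T))) or ((Q or not Q) iff (U and not U))): β-rule — branch into (not (T and (not P or (R and T))) iff (P implies (T or T)))  //  ((Q or not Q) iff (U and not U)).
  branch 1 (add (not (T and (not P or (R and T))) iff (P implies (T or T)))):
    (not (T and (not P or (R and T))) iff (P implies (T or T))): β-rule — branch into not (T and (not P or (R and T))), (P implies (T or T))  //  not not (T and (not P or (R and T))), not (P implies (T or T)).
      branch 1.1 (add not (T and (not P or (R and T))), (P implies (T or T))):
        not (T and (not P or (R and T))): β-rule — branch into not T  //  not (not P or (R and T)).
          branch 1.1.1 (add not T):
            (P implies (T or T)): β-rule — branch into not P  //  (T or T).
              branch 1.1.1.1 (add not P):
                ○ open, literals {P=0, T=0}.
              branch 1.1.1.2 (add (T or T)):
                (T or T): β-rule — branch into T  //  T.
                  branch 1.1.1.2.1 (add T):
                    × closes — contains both T and not T.
                  branch 1.1.1.2.2 (add T):
                    × closes — contains both T and not T.
          branch 1.1.2 (add not (not P or (R and T))):
            not (not P or (R and T)): α-rule — add not not P, not (R and T).
            (P implies (T or T)): β-rule — branch into not P  //  (T or T).
              branch 1.1.2.1 (add not P):
                × closes — contains both P and not P.
              branch 1.1.2.2 (add (T or T)):
                not (R and T): β-rule — branch into not R  //  not T.
                  branch 1.1.2.2.1 (add not R):
                    (T or T): β-rule — branch into T  //  T.
                      branch 1.1.2.2.1.1 (add T):
                        ○ open, literals {P=1, R=0, T=1}.
                      branch 1.1.2.2.1.2 (add T):
                        ○ open, literals {P=1, R=0, T=1}.
                  branch 1.1.2.2.2 (add not T):
                    (T or T): β-rule — branch into T  //  T.
                      branch 1.1.2.2.2.1 (add T):
                        × closes — contains both T and not T.
                      branch 1.1.2.2.2.2 (add T):
                        × closes — contains both T and not T.
      branch 1.2 (add not not (T and (not P or (R and T))), not (P implies (T or T))):
        not not (T and (not P or (R and T))): α-rule — add T, (not P or (R and T)).
        not (P implies (T or T)): α-rule — add P, not (T or T).
        not (T or T): α-rule — add not T, not T.
        × closes — contains both T and not T.
  branch 2 (add ((Q or not Q) iff (U and not U))):
    ((Q or not Q) iff (U and not U)): β-rule — branch into (Q or not Q), (U and not U)  //  not (Q or not Q), not (U and not U).
      branch 2.1 (add (Q or not Q), (U and not U)):
        (U and not U): α-rule — add U, not U.
        × closes — contains both U and not U.
      branch 2.2 (add not (Q or not Q), not (U and not U)):
        not (Q or not Q): α-rule — add not Q, not not Q.
        × closes — contains both Q and not Q.
8 branches closed, 3 open.
Each open branch fixes some atoms; the unmentioned ones are free. Counting distinct full assignments: branch {P=0, T=0} (R, Q, U, S) contributes 16 new; branch {P=1, R=0, T=1} (Q, U, S) contributes 8 new; branch {P=1, R=0, T=1} (Q, U, S) contributes 0 new. Total: 24.

24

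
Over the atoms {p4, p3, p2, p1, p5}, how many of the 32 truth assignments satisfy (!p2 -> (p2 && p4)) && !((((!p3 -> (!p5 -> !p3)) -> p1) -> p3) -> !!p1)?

8

Initial set: {T ((!p2 -> (p2 && p4)) && !((((!p3 -> (!p5 -> !p3)) -> p1) -> p3) -> !!p1))}.
T ((!p2 -> (p2 && p4)) && !((((!p3 -> (!p5 -> !p3)) -> p1) -> p3) -> !!p1)): α-rule — add T (!p2 -> (p2 && p4)), T !((((!p3 -> (!p5 -> !p3)) -> p1) -> p3) -> !!p1).
T !((((!p3 -> (!p5 -> !p3)) -> p1) -> p3) -> !!p1): α-rule — add T (((!p3 -> (!p5 -> !p3)) -> p1) -> p3), F !!p1.
F !!p1: drop double negation, giving F p1.
T (!p2 -> (p2 && p4)): β-rule — branch into F !p2  //  T (p2 && p4).
  branch 1 (add F !p2):
    T (((!p3 -> (!p5 -> !p3)) -> p1) -> p3): β-rule — branch into F ((!p3 -> (!p5 -> !p3)) -> p1)  //  T p3.
      branch 1.1 (add F ((!p3 -> (!p5 -> !p3)) -> p1)):
        F ((!p3 -> (!p5 -> !p3)) -> p1): α-rule — add T (!p3 -> (!p5 -> !p3)), F p1.
        T (!p3 -> (!p5 -> !p3)): β-rule — branch into F !p3  //  T (!p5 -> !p3).
          branch 1.1.1 (add F !p3):
            ○ open, literals {p1=false, p2=true, p3=true}.
          branch 1.1.2 (add T (!p5 -> !p3)):
            T (!p5 -> !p3): β-rule — branch into F !p5  //  T !p3.
              branch 1.1.2.1 (add F !p5):
                ○ open, literals {p1=false, p2=true, p5=true}.
              branch 1.1.2.2 (add T !p3):
                ○ open, literals {p1=false, p2=true, p3=false}.
      branch 1.2 (add T p3):
        ○ open, literals {p1=false, p2=true, p3=true}.
  branch 2 (add T (p2 && p4)):
    T (p2 && p4): α-rule — add T p2, T p4.
    T (((!p3 -> (!p5 -> !p3)) -> p1) -> p3): β-rule — branch into F ((!p3 -> (!p5 -> !p3)) -> p1)  //  T p3.
      branch 2.1 (add F ((!p3 -> (!p5 -> !p3)) -> p1)):
        F ((!p3 -> (!p5 -> !p3)) -> p1): α-rule — add T (!p3 -> (!p5 -> !p3)), F p1.
        T (!p3 -> (!p5 -> !p3)): β-rule — branch into F !p3  //  T (!p5 -> !p3).
          branch 2.1.1 (add F !p3):
            ○ open, literals {p1=false, p2=true, p3=true, p4=true}.
          branch 2.1.2 (add T (!p5 -> !p3)):
            T (!p5 -> !p3): β-rule — branch into F !p5  //  T !p3.
              branch 2.1.2.1 (add F !p5):
                ○ open, literals {p1=false, p2=true, p4=true, p5=true}.
              branch 2.1.2.2 (add T !p3):
                ○ open, literals {p1=false, p2=true, p3=false, p4=true}.
      branch 2.2 (add T p3):
        ○ open, literals {p1=false, p2=true, p3=true, p4=true}.
0 branches closed, 8 open.
Each open branch fixes some atoms; the unmentioned ones are free. Counting distinct full assignments: branch {p1=false, p2=true, p3=true} (p4, p5) contributes 4 new; branch {p1=false, p2=true, p5=true} (p4, p3) contributes 2 new; branch {p1=false, p2=true, p3=false} (p4, p5) contributes 2 new; branch {p1=false, p2=true, p3=true} (p4, p5) contributes 0 new; branch {p1=false, p2=true, p3=true, p4=true} (p5) contributes 0 new; branch {p1=false, p2=true, p4=true, p5=true} (p3) contributes 0 new; branch {p1=false, p2=true, p3=false, p4=true} (p5) contributes 0 new; branch {p1=false, p2=true, p3=true, p4=true} (p5) contributes 0 new. Total: 8.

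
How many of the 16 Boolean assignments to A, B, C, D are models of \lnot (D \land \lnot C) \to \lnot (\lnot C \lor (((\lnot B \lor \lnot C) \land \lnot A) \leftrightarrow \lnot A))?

Initial set: {(\lnot (D \land \lnot C) \to \lnot (\lnot C \lor (((\lnot B \lor \lnot C) \land \lnot A) \leftrightarrow \lnot A)))}.
(\lnot (D \land \lnot C) \to \lnot (\lnot C \lor (((\lnot B \lor \lnot C) \land \lnot A) \leftrightarrow \lnot A))): β-rule — branch into \lnot \lnot (D \land \lnot C)  //  \lnot (\lnot C \lor (((\lnot B \lor \lnot C) \land \lnot A) \leftrightarrow \lnot A)).
  branch 1 (add \lnot \lnot (D \land \lnot C)):
    \lnot \lnot (D \land \lnot C): α-rule — add D, \lnot C.
    ○ open, literals {C=false, D=true}.
  branch 2 (add \lnot (\lnot C \lor (((\lnot B \lor \lnot C) \land \lnot A) \leftrightarrow \lnot A))):
    \lnot (\lnot C \lor (((\lnot B \lor \lnot C) \land \lnot A) \leftrightarrow \lnot A)): α-rule — add \lnot \lnot C, \lnot (((\lnot B \lor \lnot C) \land \lnot A) \leftrightarrow \lnot A).
    \lnot (((\lnot B \lor \lnot C) \land \lnot A) \leftrightarrow \lnot A): β-rule — branch into ((\lnot B \lor \lnot C) \land \lnot A), \lnot \lnot A  //  \lnot ((\lnot B \lor \lnot C) \land \lnot A), \lnot A.
      branch 2.1 (add ((\lnot B \lor \lnot C) \land \lnot A), \lnot \lnot A):
        ((\lnot B \lor \lnot C) \land \lnot A): α-rule — add (\lnot B \lor \lnot C), \lnot A.
        × closes — contains both A and \lnot A.
      branch 2.2 (add \lnot ((\lnot B \lor \lnot C) \land \lnot A), \lnot A):
        \lnot ((\lnot B \lor \lnot C) \land \lnot A): β-rule — branch into \lnot (\lnot B \lor \lnot C)  //  \lnot \lnot A.
          branch 2.2.1 (add \lnot (\lnot B \lor \lnot C)):
            \lnot (\lnot B \lor \lnot C): α-rule — add \lnot \lnot B, \lnot \lnot C.
            ○ open, literals {A=false, B=true, C=true}.
          branch 2.2.2 (add \lnot \lnot A):
            × closes — contains both A and \lnot A.
2 branches closed, 2 open.
Each open branch fixes some atoms; the unmentioned ones are free. Counting distinct full assignments: branch {C=false, D=true} (A, B) contributes 4 new; branch {A=false, B=true, C=true} (D) contributes 2 new. Total: 6.

6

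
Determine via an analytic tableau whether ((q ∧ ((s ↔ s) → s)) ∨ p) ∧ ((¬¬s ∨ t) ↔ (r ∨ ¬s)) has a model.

Satisfiable

Initial set: {(((q ∧ ((s ↔ s) → s)) ∨ p) ∧ ((¬¬s ∨ t) ↔ (r ∨ ¬s)))}.
(((q ∧ ((s ↔ s) → s)) ∨ p) ∧ ((¬¬s ∨ t) ↔ (r ∨ ¬s))): α-rule — add ((q ∧ ((s ↔ s) → s)) ∨ p), ((¬¬s ∨ t) ↔ (r ∨ ¬s)).
((q ∧ ((s ↔ s) → s)) ∨ p): β-rule — branch into (q ∧ ((s ↔ s) → s))  //  p.
  branch 1 (add (q ∧ ((s ↔ s) → s))):
    (q ∧ ((s ↔ s) → s)): α-rule — add q, ((s ↔ s) → s).
    ((¬¬s ∨ t) ↔ (r ∨ ¬s)): β-rule — branch into (¬¬s ∨ t), (r ∨ ¬s)  //  ¬(¬¬s ∨ t), ¬(r ∨ ¬s).
      branch 1.1 (add (¬¬s ∨ t), (r ∨ ¬s)):
        ((s ↔ s) → s): β-rule — branch into ¬(s ↔ s)  //  s.
          branch 1.1.1 (add ¬(s ↔ s)):
            (¬¬s ∨ t): β-rule — branch into ¬¬s  //  t.
              branch 1.1.1.1 (add ¬¬s):
                ¬¬s: drop double negation, giving s.
                (r ∨ ¬s): β-rule — branch into r  //  ¬s.
                  branch 1.1.1.1.1 (add r):
                    ¬(s ↔ s): β-rule — branch into s, ¬s  //  ¬s, s.
                      branch 1.1.1.1.1.1 (add s, ¬s):
                        × closes — contains both s and ¬s.
                      branch 1.1.1.1.1.2 (add ¬s, s):
                        × closes — contains both s and ¬s.
                  branch 1.1.1.1.2 (add ¬s):
                    × closes — contains both s and ¬s.
              branch 1.1.1.2 (add t):
                (r ∨ ¬s): β-rule — branch into r  //  ¬s.
                  branch 1.1.1.2.1 (add r):
                    ¬(s ↔ s): β-rule — branch into s, ¬s  //  ¬s, s.
                      branch 1.1.1.2.1.1 (add s, ¬s):
                        × closes — contains both s and ¬s.
                      branch 1.1.1.2.1.2 (add ¬s, s):
                        × closes — contains both s and ¬s.
                  branch 1.1.1.2.2 (add ¬s):
                    ¬(s ↔ s): β-rule — branch into s, ¬s  //  ¬s, s.
                      branch 1.1.1.2.2.1 (add s, ¬s):
                        × closes — contains both s and ¬s.
                      branch 1.1.1.2.2.2 (add ¬s, s):
                        × closes — contains both s and ¬s.
          branch 1.1.2 (add s):
            (¬¬s ∨ t): β-rule — branch into ¬¬s  //  t.
              branch 1.1.2.1 (add ¬¬s):
                ¬¬s: drop double negation, giving s.
                (r ∨ ¬s): β-rule — branch into r  //  ¬s.
                  branch 1.1.2.1.1 (add r):
                    ○ open, literals {q=1, r=1, s=1}.
                  branch 1.1.2.1.2 (add ¬s):
                    × closes — contains both s and ¬s.
              branch 1.1.2.2 (add t):
                (r ∨ ¬s): β-rule — branch into r  //  ¬s.
                  branch 1.1.2.2.1 (add r):
                    ○ open, literals {q=1, r=1, s=1, t=1}.
                  branch 1.1.2.2.2 (add ¬s):
                    × closes — contains both s and ¬s.
      branch 1.2 (add ¬(¬¬s ∨ t), ¬(r ∨ ¬s)):
        ¬(¬¬s ∨ t): α-rule — add ¬¬¬s, ¬t.
        ¬(r ∨ ¬s): α-rule — add ¬r, ¬¬s.
        ¬¬¬s: drop double negation, giving ¬s.
        × closes — contains both s and ¬s.
  branch 2 (add p):
    ((¬¬s ∨ t) ↔ (r ∨ ¬s)): β-rule — branch into (¬¬s ∨ t), (r ∨ ¬s)  //  ¬(¬¬s ∨ t), ¬(r ∨ ¬s).
      branch 2.1 (add (¬¬s ∨ t), (r ∨ ¬s)):
        (¬¬s ∨ t): β-rule — branch into ¬¬s  //  t.
          branch 2.1.1 (add ¬¬s):
            ¬¬s: drop double negation, giving s.
            (r ∨ ¬s): β-rule — branch into r  //  ¬s.
              branch 2.1.1.1 (add r):
                ○ open, literals {p=1, r=1, s=1}.
              branch 2.1.1.2 (add ¬s):
                × closes — contains both s and ¬s.
          branch 2.1.2 (add t):
            (r ∨ ¬s): β-rule — branch into r  //  ¬s.
              branch 2.1.2.1 (add r):
                ○ open, literals {p=1, r=1, t=1}.
              branch 2.1.2.2 (add ¬s):
                ○ open, literals {p=1, s=0, t=1}.
      branch 2.2 (add ¬(¬¬s ∨ t), ¬(r ∨ ¬s)):
        ¬(¬¬s ∨ t): α-rule — add ¬¬¬s, ¬t.
        ¬(r ∨ ¬s): α-rule — add ¬r, ¬¬s.
        ¬¬¬s: drop double negation, giving ¬s.
        × closes — contains both s and ¬s.
12 branches closed, 5 open.
An open branch gives a satisfying assignment: q=1, r=1, s=1.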